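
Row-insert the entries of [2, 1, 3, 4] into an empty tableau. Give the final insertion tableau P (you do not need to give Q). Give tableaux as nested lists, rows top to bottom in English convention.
Insert 2: appended to row 1. P = [[2]].
Insert 1: 1 bumps 2 from row 1; 2 starts row 2. P = [[1], [2]].
Insert 3: appended to row 1. P = [[1, 3], [2]].
Insert 4: appended to row 1. P = [[1, 3, 4], [2]].

So P = [[1, 3, 4], [2]].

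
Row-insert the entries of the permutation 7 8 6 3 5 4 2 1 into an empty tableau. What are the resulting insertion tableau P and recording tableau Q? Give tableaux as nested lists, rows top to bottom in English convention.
P = [[1, 4], [2, 8], [3], [5], [6], [7]], Q = [[1, 2], [3, 5], [4], [6], [7], [8]]

Insert each entry of the permutation into P by Schensted row insertion, recording in Q the position of each new cell.

Insert 7: appended to row 1. P = [[7]].
Insert 8: appended to row 1. P = [[7, 8]].
Insert 6: 6 bumps 7 from row 1; 7 starts row 2. P = [[6, 8], [7]].
Insert 3: 3 bumps 6 from row 1; 6 bumps 7 from row 2; 7 starts row 3. P = [[3, 8], [6], [7]].
Insert 5: 5 bumps 8 from row 1; 8 appends to row 2. P = [[3, 5], [6, 8], [7]].
Insert 4: 4 bumps 5 from row 1; 5 bumps 6 from row 2; 6 bumps 7 from row 3; 7 starts row 4. P = [[3, 4], [5, 8], [6], [7]].
Insert 2: 2 bumps 3 from row 1; 3 bumps 5 from row 2; 5 bumps 6 from row 3; 6 bumps 7 from row 4; 7 starts row 5. P = [[2, 4], [3, 8], [5], [6], [7]].
Insert 1: 1 bumps 2 from row 1; 2 bumps 3 from row 2; 3 bumps 5 from row 3; 5 bumps 6 from row 4; 6 bumps 7 from row 5; 7 starts row 6. P = [[1, 4], [2, 8], [3], [5], [6], [7]].

So P = [[1, 4], [2, 8], [3], [5], [6], [7]], Q = [[1, 2], [3, 5], [4], [6], [7], [8]].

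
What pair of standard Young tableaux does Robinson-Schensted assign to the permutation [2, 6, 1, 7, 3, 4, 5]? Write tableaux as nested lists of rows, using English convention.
Insert each entry of the permutation into P by Schensted row insertion, recording in Q the position of each new cell.

Insert 2: appended to row 1. P = [[2]], Q = [[1]].
Insert 6: appended to row 1. P = [[2, 6]], Q = [[1, 2]].
Insert 1: 1 bumps 2 from row 1; 2 starts row 2. P = [[1, 6], [2]], Q = [[1, 2], [3]].
Insert 7: appended to row 1. P = [[1, 6, 7], [2]], Q = [[1, 2, 4], [3]].
Insert 3: 3 bumps 6 from row 1; 6 appends to row 2. P = [[1, 3, 7], [2, 6]], Q = [[1, 2, 4], [3, 5]].
Insert 4: 4 bumps 7 from row 1; 7 appends to row 2. P = [[1, 3, 4], [2, 6, 7]], Q = [[1, 2, 4], [3, 5, 6]].
Insert 5: appended to row 1. P = [[1, 3, 4, 5], [2, 6, 7]], Q = [[1, 2, 4, 7], [3, 5, 6]].

So P = [[1, 3, 4, 5], [2, 6, 7]], Q = [[1, 2, 4, 7], [3, 5, 6]].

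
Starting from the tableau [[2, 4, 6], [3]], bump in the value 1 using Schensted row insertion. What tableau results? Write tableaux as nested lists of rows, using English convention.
[[1, 4, 6], [2], [3]]

In row 1, 1 replaces 2 (the leftmost entry greater than 1); 2 is bumped to row 2. In row 2, 2 replaces 3 (the leftmost entry greater than 2); 3 is bumped to row 3. 3 starts a new row 3. The new tableau is [[1, 4, 6], [2], [3]].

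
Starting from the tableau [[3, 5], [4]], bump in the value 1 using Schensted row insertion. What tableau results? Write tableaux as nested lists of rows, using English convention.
[[1, 5], [3], [4]]

In row 1, 1 replaces 3 (the leftmost entry greater than 1); 3 is bumped to row 2. In row 2, 3 replaces 4 (the leftmost entry greater than 3); 4 is bumped to row 3. 4 starts a new row 3. The new tableau is [[1, 5], [3], [4]].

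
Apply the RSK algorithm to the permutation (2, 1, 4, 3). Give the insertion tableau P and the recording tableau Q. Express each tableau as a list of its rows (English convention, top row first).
P = [[1, 3], [2, 4]], Q = [[1, 3], [2, 4]]

Insert each entry of the permutation into P by Schensted row insertion, recording in Q the position of each new cell.

Insert 2: appended to row 1. P = [[2]].
Insert 1: 1 bumps 2 from row 1; 2 starts row 2. P = [[1], [2]].
Insert 4: appended to row 1. P = [[1, 4], [2]].
Insert 3: 3 bumps 4 from row 1; 4 appends to row 2. P = [[1, 3], [2, 4]].

So P = [[1, 3], [2, 4]], Q = [[1, 3], [2, 4]].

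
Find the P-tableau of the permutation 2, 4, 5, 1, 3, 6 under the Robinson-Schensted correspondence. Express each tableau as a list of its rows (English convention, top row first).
Insert 2: appended to row 1. P = [[2]].
Insert 4: appended to row 1. P = [[2, 4]].
Insert 5: appended to row 1. P = [[2, 4, 5]].
Insert 1: 1 bumps 2 from row 1; 2 starts row 2. P = [[1, 4, 5], [2]].
Insert 3: 3 bumps 4 from row 1; 4 appends to row 2. P = [[1, 3, 5], [2, 4]].
Insert 6: appended to row 1. P = [[1, 3, 5, 6], [2, 4]].

So P = [[1, 3, 5, 6], [2, 4]].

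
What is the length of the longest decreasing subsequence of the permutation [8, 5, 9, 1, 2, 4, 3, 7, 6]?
4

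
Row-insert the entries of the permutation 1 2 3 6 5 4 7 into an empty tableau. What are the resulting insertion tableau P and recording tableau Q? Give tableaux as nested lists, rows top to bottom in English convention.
Insert each entry of the permutation into P by Schensted row insertion, recording in Q the position of each new cell.

Insert 1: appended to row 1. P = [[1]].
Insert 2: appended to row 1. P = [[1, 2]].
Insert 3: appended to row 1. P = [[1, 2, 3]].
Insert 6: appended to row 1. P = [[1, 2, 3, 6]].
Insert 5: 5 bumps 6 from row 1; 6 starts row 2. P = [[1, 2, 3, 5], [6]].
Insert 4: 4 bumps 5 from row 1; 5 bumps 6 from row 2; 6 starts row 3. P = [[1, 2, 3, 4], [5], [6]].
Insert 7: appended to row 1. P = [[1, 2, 3, 4, 7], [5], [6]].

So P = [[1, 2, 3, 4, 7], [5], [6]], Q = [[1, 2, 3, 4, 7], [5], [6]].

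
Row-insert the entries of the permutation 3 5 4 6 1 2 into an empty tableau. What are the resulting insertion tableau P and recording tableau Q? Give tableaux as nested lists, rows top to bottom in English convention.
Insert each entry of the permutation into P by Schensted row insertion, recording in Q the position of each new cell.

Insert 3: appended to row 1. P = [[3]].
Insert 5: appended to row 1. P = [[3, 5]].
Insert 4: 4 bumps 5 from row 1; 5 starts row 2. P = [[3, 4], [5]].
Insert 6: appended to row 1. P = [[3, 4, 6], [5]].
Insert 1: 1 bumps 3 from row 1; 3 bumps 5 from row 2; 5 starts row 3. P = [[1, 4, 6], [3], [5]].
Insert 2: 2 bumps 4 from row 1; 4 appends to row 2. P = [[1, 2, 6], [3, 4], [5]].

So P = [[1, 2, 6], [3, 4], [5]], Q = [[1, 2, 4], [3, 6], [5]].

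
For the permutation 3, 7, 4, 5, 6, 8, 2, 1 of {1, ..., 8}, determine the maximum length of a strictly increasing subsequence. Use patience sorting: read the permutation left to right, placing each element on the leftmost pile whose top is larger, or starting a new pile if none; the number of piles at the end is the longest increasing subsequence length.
5

3: new pile. tops = [3]
7: new pile. tops = [3, 7]
4: onto pile 2 (replacing 7). tops = [3, 4]
5: new pile. tops = [3, 4, 5]
6: new pile. tops = [3, 4, 5, 6]
8: new pile. tops = [3, 4, 5, 6, 8]
2: onto pile 1 (replacing 3). tops = [2, 4, 5, 6, 8]
1: onto pile 1 (replacing 2). tops = [1, 4, 5, 6, 8]

5 piles, so the longest increasing subsequence has length 5.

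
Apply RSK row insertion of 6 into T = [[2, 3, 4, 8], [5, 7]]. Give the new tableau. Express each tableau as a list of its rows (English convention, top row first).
In row 1, 6 replaces 8 (the leftmost entry greater than 6); 8 is bumped to row 2. 8 is appended to row 2. The new tableau is [[2, 3, 4, 6], [5, 7, 8]].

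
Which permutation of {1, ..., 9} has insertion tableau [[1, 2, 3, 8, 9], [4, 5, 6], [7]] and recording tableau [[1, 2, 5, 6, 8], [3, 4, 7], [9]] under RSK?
4 5 1 2 7 8 6 9 3

Reverse the RSK construction: for i from n down to 1, find the cell of Q containing i, remove the entry at that cell from P, and reverse-bump it up through P; the value ejected from row 1 is w(i).

Step i=9: Q has 9 at row 3, column 1; remove 7 from row 3 of P and reverse-bump: 7 enters row 2 and ejects 6; 6 enters row 1 and ejects 3. So w(9) = 3. P is now [[1, 2, 6, 8, 9], [4, 5, 7]].
Step i=8: Q has 8 at row 1, column 5; remove that cell from P, ejecting 9. So w(8) = 9. P is now [[1, 2, 6, 8], [4, 5, 7]].
Step i=7: Q has 7 at row 2, column 3; remove 7 from row 2 of P and reverse-bump: 7 enters row 1 and ejects 6. So w(7) = 6. P is now [[1, 2, 7, 8], [4, 5]].
Step i=6: Q has 6 at row 1, column 4; remove that cell from P, ejecting 8. So w(6) = 8. P is now [[1, 2, 7], [4, 5]].
Step i=5: Q has 5 at row 1, column 3; remove that cell from P, ejecting 7. So w(5) = 7. P is now [[1, 2], [4, 5]].
Step i=4: Q has 4 at row 2, column 2; remove 5 from row 2 of P and reverse-bump: 5 enters row 1 and ejects 2. So w(4) = 2. P is now [[1, 5], [4]].
Step i=3: Q has 3 at row 2, column 1; remove 4 from row 2 of P and reverse-bump: 4 enters row 1 and ejects 1. So w(3) = 1. P is now [[4, 5]].
Step i=2: Q has 2 at row 1, column 2; remove that cell from P, ejecting 5. So w(2) = 5. P is now [[4]].
Step i=1: Q has 1 at row 1, column 1; remove that cell from P, ejecting 4. So w(1) = 4. P is now [].

So w = 4 5 1 2 7 8 6 9 3.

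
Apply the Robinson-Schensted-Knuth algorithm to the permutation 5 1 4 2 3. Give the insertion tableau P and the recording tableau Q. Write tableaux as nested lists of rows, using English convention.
P = [[1, 2, 3], [4], [5]], Q = [[1, 3, 5], [2], [4]]

Insert each entry of the permutation into P by Schensted row insertion, recording in Q the position of each new cell.

Insert 5: appended to row 1. P = [[5]].
Insert 1: 1 bumps 5 from row 1; 5 starts row 2. P = [[1], [5]].
Insert 4: appended to row 1. P = [[1, 4], [5]].
Insert 2: 2 bumps 4 from row 1; 4 bumps 5 from row 2; 5 starts row 3. P = [[1, 2], [4], [5]].
Insert 3: appended to row 1. P = [[1, 2, 3], [4], [5]].

So P = [[1, 2, 3], [4], [5]], Q = [[1, 3, 5], [2], [4]].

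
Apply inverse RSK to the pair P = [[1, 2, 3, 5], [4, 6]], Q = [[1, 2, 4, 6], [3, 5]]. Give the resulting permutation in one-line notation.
Reverse the RSK construction: for i from n down to 1, find the cell of Q containing i, remove the entry at that cell from P, and reverse-bump it up through P; the value ejected from row 1 is w(i).

Step i=6: Q has 6 at row 1, column 4; remove that cell from P, ejecting 5. So w(6) = 5. P is now [[1, 2, 3], [4, 6]].
Step i=5: Q has 5 at row 2, column 2; remove 6 from row 2 of P and reverse-bump: 6 enters row 1 and ejects 3. So w(5) = 3. P is now [[1, 2, 6], [4]].
Step i=4: Q has 4 at row 1, column 3; remove that cell from P, ejecting 6. So w(4) = 6. P is now [[1, 2], [4]].
Step i=3: Q has 3 at row 2, column 1; remove 4 from row 2 of P and reverse-bump: 4 enters row 1 and ejects 2. So w(3) = 2. P is now [[1, 4]].
Step i=2: Q has 2 at row 1, column 2; remove that cell from P, ejecting 4. So w(2) = 4. P is now [[1]].
Step i=1: Q has 1 at row 1, column 1; remove that cell from P, ejecting 1. So w(1) = 1. P is now [].

So w = 1 4 2 6 3 5.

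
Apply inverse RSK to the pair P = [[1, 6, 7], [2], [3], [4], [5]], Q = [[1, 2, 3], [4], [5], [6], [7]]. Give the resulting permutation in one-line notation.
5 6 7 4 3 2 1

Reverse RSK: for i = n, n-1, ..., 1, locate i in Q, remove the corresponding corner cell from P, and reverse-bump its entry up through P; the value ejected from row 1 is w(i).

So w = 5 6 7 4 3 2 1.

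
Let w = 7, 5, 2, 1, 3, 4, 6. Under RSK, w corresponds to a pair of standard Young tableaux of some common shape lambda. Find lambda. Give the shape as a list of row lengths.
Row-insert each entry into an empty tableau.

After inserting 7: P = [[7]].
After inserting 5: P = [[5], [7]].
After inserting 2: P = [[2], [5], [7]].
After inserting 1: P = [[1], [2], [5], [7]].
After inserting 3: P = [[1, 3], [2], [5], [7]].
After inserting 4: P = [[1, 3, 4], [2], [5], [7]].
After inserting 6: P = [[1, 3, 4, 6], [2], [5], [7]].

The final insertion tableau P = [[1, 3, 4, 6], [2], [5], [7]] has shape [4, 1, 1, 1].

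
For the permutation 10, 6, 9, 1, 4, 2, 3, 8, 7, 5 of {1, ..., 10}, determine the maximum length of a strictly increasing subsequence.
4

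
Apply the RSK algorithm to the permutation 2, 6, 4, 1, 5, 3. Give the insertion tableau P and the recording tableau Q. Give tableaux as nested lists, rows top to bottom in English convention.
P = [[1, 3, 5], [2, 4], [6]], Q = [[1, 2, 5], [3, 6], [4]]

Insert each entry of the permutation into P by Schensted row insertion, recording in Q the position of each new cell.

Insert 2: appended to row 1. P = [[2]].
Insert 6: appended to row 1. P = [[2, 6]].
Insert 4: 4 bumps 6 from row 1; 6 starts row 2. P = [[2, 4], [6]].
Insert 1: 1 bumps 2 from row 1; 2 bumps 6 from row 2; 6 starts row 3. P = [[1, 4], [2], [6]].
Insert 5: appended to row 1. P = [[1, 4, 5], [2], [6]].
Insert 3: 3 bumps 4 from row 1; 4 appends to row 2. P = [[1, 3, 5], [2, 4], [6]].

So P = [[1, 3, 5], [2, 4], [6]], Q = [[1, 2, 5], [3, 6], [4]].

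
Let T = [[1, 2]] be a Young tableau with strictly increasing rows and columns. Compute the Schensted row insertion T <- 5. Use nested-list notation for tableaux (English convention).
5 is larger than every entry of row 1, so it is appended to row 1. The new tableau is [[1, 2, 5]].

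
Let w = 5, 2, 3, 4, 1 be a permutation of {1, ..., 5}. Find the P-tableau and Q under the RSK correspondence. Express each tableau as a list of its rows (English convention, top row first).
P = [[1, 3, 4], [2], [5]], Q = [[1, 3, 4], [2], [5]]

Insert each entry of the permutation into P by Schensted row insertion, recording in Q the position of each new cell.

Insert 5: appended to row 1. P = [[5]], Q = [[1]].
Insert 2: 2 bumps 5 from row 1; 5 starts row 2. P = [[2], [5]], Q = [[1], [2]].
Insert 3: appended to row 1. P = [[2, 3], [5]], Q = [[1, 3], [2]].
Insert 4: appended to row 1. P = [[2, 3, 4], [5]], Q = [[1, 3, 4], [2]].
Insert 1: 1 bumps 2 from row 1; 2 bumps 5 from row 2; 5 starts row 3. P = [[1, 3, 4], [2], [5]], Q = [[1, 3, 4], [2], [5]].

So P = [[1, 3, 4], [2], [5]], Q = [[1, 3, 4], [2], [5]].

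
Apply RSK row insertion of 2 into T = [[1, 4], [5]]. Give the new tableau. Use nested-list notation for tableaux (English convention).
In row 1, 2 replaces 4 (the leftmost entry greater than 2); 4 is bumped to row 2. In row 2, 4 replaces 5 (the leftmost entry greater than 4); 5 is bumped to row 3. 5 starts a new row 3. The new tableau is [[1, 2], [4], [5]].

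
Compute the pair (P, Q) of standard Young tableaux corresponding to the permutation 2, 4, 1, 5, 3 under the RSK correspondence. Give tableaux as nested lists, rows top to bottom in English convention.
Insert each entry of the permutation into P by Schensted row insertion, recording in Q the position of each new cell.

After inserting 2: P = [[2]].
After inserting 4: P = [[2, 4]].
After inserting 1: P = [[1, 4], [2]].
After inserting 5: P = [[1, 4, 5], [2]].
After inserting 3: P = [[1, 3, 5], [2, 4]].

So P = [[1, 3, 5], [2, 4]], Q = [[1, 2, 4], [3, 5]].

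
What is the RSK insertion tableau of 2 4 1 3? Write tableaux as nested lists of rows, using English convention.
P = [[1, 3], [2, 4]]

Insert 2: appended to row 1. P = [[2]].
Insert 4: appended to row 1. P = [[2, 4]].
Insert 1: 1 bumps 2 from row 1; 2 starts row 2. P = [[1, 4], [2]].
Insert 3: 3 bumps 4 from row 1; 4 appends to row 2. P = [[1, 3], [2, 4]].

So P = [[1, 3], [2, 4]].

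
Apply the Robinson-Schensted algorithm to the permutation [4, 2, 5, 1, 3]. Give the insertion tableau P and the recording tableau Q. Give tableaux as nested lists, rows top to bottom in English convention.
Insert each entry of the permutation into P by Schensted row insertion, recording in Q the position of each new cell.

Insert 4: appended to row 1. P = [[4]], Q = [[1]].
Insert 2: 2 bumps 4 from row 1; 4 starts row 2. P = [[2], [4]], Q = [[1], [2]].
Insert 5: appended to row 1. P = [[2, 5], [4]], Q = [[1, 3], [2]].
Insert 1: 1 bumps 2 from row 1; 2 bumps 4 from row 2; 4 starts row 3. P = [[1, 5], [2], [4]], Q = [[1, 3], [2], [4]].
Insert 3: 3 bumps 5 from row 1; 5 appends to row 2. P = [[1, 3], [2, 5], [4]], Q = [[1, 3], [2, 5], [4]].

So P = [[1, 3], [2, 5], [4]], Q = [[1, 3], [2, 5], [4]].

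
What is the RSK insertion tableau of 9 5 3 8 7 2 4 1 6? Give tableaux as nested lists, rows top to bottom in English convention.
Insert 9: appended to row 1. P = [[9]].
Insert 5: 5 bumps 9 from row 1; 9 starts row 2. P = [[5], [9]].
Insert 3: 3 bumps 5 from row 1; 5 bumps 9 from row 2; 9 starts row 3. P = [[3], [5], [9]].
Insert 8: appended to row 1. P = [[3, 8], [5], [9]].
Insert 7: 7 bumps 8 from row 1; 8 appends to row 2. P = [[3, 7], [5, 8], [9]].
Insert 2: 2 bumps 3 from row 1; 3 bumps 5 from row 2; 5 bumps 9 from row 3; 9 starts row 4. P = [[2, 7], [3, 8], [5], [9]].
Insert 4: 4 bumps 7 from row 1; 7 bumps 8 from row 2; 8 appends to row 3. P = [[2, 4], [3, 7], [5, 8], [9]].
Insert 1: 1 bumps 2 from row 1; 2 bumps 3 from row 2; 3 bumps 5 from row 3; 5 bumps 9 from row 4; 9 starts row 5. P = [[1, 4], [2, 7], [3, 8], [5], [9]].
Insert 6: appended to row 1. P = [[1, 4, 6], [2, 7], [3, 8], [5], [9]].

So P = [[1, 4, 6], [2, 7], [3, 8], [5], [9]].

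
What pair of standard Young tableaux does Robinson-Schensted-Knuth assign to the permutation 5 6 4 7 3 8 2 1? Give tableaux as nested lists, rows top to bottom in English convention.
P = [[1, 6, 7, 8], [2], [3], [4], [5]], Q = [[1, 2, 4, 6], [3], [5], [7], [8]]

Insert each entry of the permutation into P by Schensted row insertion, recording in Q the position of each new cell.

Insert 5: appended to row 1. P = [[5]].
Insert 6: appended to row 1. P = [[5, 6]].
Insert 4: 4 bumps 5 from row 1; 5 starts row 2. P = [[4, 6], [5]].
Insert 7: appended to row 1. P = [[4, 6, 7], [5]].
Insert 3: 3 bumps 4 from row 1; 4 bumps 5 from row 2; 5 starts row 3. P = [[3, 6, 7], [4], [5]].
Insert 8: appended to row 1. P = [[3, 6, 7, 8], [4], [5]].
Insert 2: 2 bumps 3 from row 1; 3 bumps 4 from row 2; 4 bumps 5 from row 3; 5 starts row 4. P = [[2, 6, 7, 8], [3], [4], [5]].
Insert 1: 1 bumps 2 from row 1; 2 bumps 3 from row 2; 3 bumps 4 from row 3; 4 bumps 5 from row 4; 5 starts row 5. P = [[1, 6, 7, 8], [2], [3], [4], [5]].

So P = [[1, 6, 7, 8], [2], [3], [4], [5]], Q = [[1, 2, 4, 6], [3], [5], [7], [8]].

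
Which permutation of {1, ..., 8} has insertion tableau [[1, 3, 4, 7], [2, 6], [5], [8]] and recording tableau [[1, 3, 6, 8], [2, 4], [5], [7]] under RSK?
5 2 8 6 3 4 1 7

Reverse the RSK construction: for i from n down to 1, find the cell of Q containing i, remove the entry at that cell from P, and reverse-bump it up through P; the value ejected from row 1 is w(i).

Step i=8: Q has 8 at row 1, column 4; remove that cell from P, ejecting 7. So w(8) = 7. P is now [[1, 3, 4], [2, 6], [5], [8]].
Step i=7: Q has 7 at row 4, column 1; remove 8 from row 4 of P and reverse-bump: 8 enters row 3 and ejects 5; 5 enters row 2 and ejects 2; 2 enters row 1 and ejects 1. So w(7) = 1. P is now [[2, 3, 4], [5, 6], [8]].
Step i=6: Q has 6 at row 1, column 3; remove that cell from P, ejecting 4. So w(6) = 4. P is now [[2, 3], [5, 6], [8]].
Step i=5: Q has 5 at row 3, column 1; remove 8 from row 3 of P and reverse-bump: 8 enters row 2 and ejects 6; 6 enters row 1 and ejects 3. So w(5) = 3. P is now [[2, 6], [5, 8]].
Step i=4: Q has 4 at row 2, column 2; remove 8 from row 2 of P and reverse-bump: 8 enters row 1 and ejects 6. So w(4) = 6. P is now [[2, 8], [5]].
Step i=3: Q has 3 at row 1, column 2; remove that cell from P, ejecting 8. So w(3) = 8. P is now [[2], [5]].
Step i=2: Q has 2 at row 2, column 1; remove 5 from row 2 of P and reverse-bump: 5 enters row 1 and ejects 2. So w(2) = 2. P is now [[5]].
Step i=1: Q has 1 at row 1, column 1; remove that cell from P, ejecting 5. So w(1) = 5. P is now [].

So w = 5 2 8 6 3 4 1 7.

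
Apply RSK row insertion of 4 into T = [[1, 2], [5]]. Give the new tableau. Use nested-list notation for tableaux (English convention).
[[1, 2, 4], [5]]

4 is larger than every entry of row 1, so it is appended to row 1. The new tableau is [[1, 2, 4], [5]].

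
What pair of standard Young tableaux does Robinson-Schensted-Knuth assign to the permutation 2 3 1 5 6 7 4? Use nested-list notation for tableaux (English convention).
P = [[1, 3, 4, 6, 7], [2, 5]], Q = [[1, 2, 4, 5, 6], [3, 7]]

Insert each entry of the permutation into P by Schensted row insertion, recording in Q the position of each new cell.

Insert 2: appended to row 1. P = [[2]], Q = [[1]].
Insert 3: appended to row 1. P = [[2, 3]], Q = [[1, 2]].
Insert 1: 1 bumps 2 from row 1; 2 starts row 2. P = [[1, 3], [2]], Q = [[1, 2], [3]].
Insert 5: appended to row 1. P = [[1, 3, 5], [2]], Q = [[1, 2, 4], [3]].
Insert 6: appended to row 1. P = [[1, 3, 5, 6], [2]], Q = [[1, 2, 4, 5], [3]].
Insert 7: appended to row 1. P = [[1, 3, 5, 6, 7], [2]], Q = [[1, 2, 4, 5, 6], [3]].
Insert 4: 4 bumps 5 from row 1; 5 appends to row 2. P = [[1, 3, 4, 6, 7], [2, 5]], Q = [[1, 2, 4, 5, 6], [3, 7]].

So P = [[1, 3, 4, 6, 7], [2, 5]], Q = [[1, 2, 4, 5, 6], [3, 7]].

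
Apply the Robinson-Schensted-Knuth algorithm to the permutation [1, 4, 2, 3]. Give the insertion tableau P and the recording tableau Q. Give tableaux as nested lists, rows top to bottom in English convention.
Insert each entry of the permutation into P by Schensted row insertion, recording in Q the position of each new cell.

Insert 1: appended to row 1. P = [[1]].
Insert 4: appended to row 1. P = [[1, 4]].
Insert 2: 2 bumps 4 from row 1; 4 starts row 2. P = [[1, 2], [4]].
Insert 3: appended to row 1. P = [[1, 2, 3], [4]].

So P = [[1, 2, 3], [4]], Q = [[1, 2, 4], [3]].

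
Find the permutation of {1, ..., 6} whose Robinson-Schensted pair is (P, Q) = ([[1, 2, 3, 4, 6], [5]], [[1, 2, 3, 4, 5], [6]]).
Reverse the RSK construction: for i from n down to 1, find the cell of Q containing i, remove the entry at that cell from P, and reverse-bump it up through P; the value ejected from row 1 is w(i).

Step i=6: Q has 6 at row 2, column 1; remove 5 from row 2 of P and reverse-bump: 5 enters row 1 and ejects 4. So w(6) = 4. P is now [[1, 2, 3, 5, 6]].
Step i=5: Q has 5 at row 1, column 5; remove that cell from P, ejecting 6. So w(5) = 6. P is now [[1, 2, 3, 5]].
Step i=4: Q has 4 at row 1, column 4; remove that cell from P, ejecting 5. So w(4) = 5. P is now [[1, 2, 3]].
Step i=3: Q has 3 at row 1, column 3; remove that cell from P, ejecting 3. So w(3) = 3. P is now [[1, 2]].
Step i=2: Q has 2 at row 1, column 2; remove that cell from P, ejecting 2. So w(2) = 2. P is now [[1]].
Step i=1: Q has 1 at row 1, column 1; remove that cell from P, ejecting 1. So w(1) = 1. P is now [].

So w = 1 2 3 5 6 4.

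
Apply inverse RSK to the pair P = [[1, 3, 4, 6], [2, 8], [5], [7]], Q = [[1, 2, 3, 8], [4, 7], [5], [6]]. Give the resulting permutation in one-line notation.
2 7 8 5 3 1 4 6

Reverse RSK: for i = n, n-1, ..., 1, locate i in Q, remove the corresponding corner cell from P, and reverse-bump its entry up through P; the value ejected from row 1 is w(i).

So w = 2 7 8 5 3 1 4 6.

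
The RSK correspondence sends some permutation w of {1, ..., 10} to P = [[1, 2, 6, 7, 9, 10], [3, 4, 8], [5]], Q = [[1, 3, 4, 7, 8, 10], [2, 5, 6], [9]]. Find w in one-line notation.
3 1 5 8 4 6 7 9 2 10

Reverse the RSK construction: for i from n down to 1, find the cell of Q containing i, remove the entry at that cell from P, and reverse-bump it up through P; the value ejected from row 1 is w(i).

Step i=10: Q has 10 at row 1, column 6; remove that cell from P, ejecting 10. So w(10) = 10. P is now [[1, 2, 6, 7, 9], [3, 4, 8], [5]].
Step i=9: Q has 9 at row 3, column 1; remove 5 from row 3 of P and reverse-bump: 5 enters row 2 and ejects 4; 4 enters row 1 and ejects 2. So w(9) = 2. P is now [[1, 4, 6, 7, 9], [3, 5, 8]].
Step i=8: Q has 8 at row 1, column 5; remove that cell from P, ejecting 9. So w(8) = 9. P is now [[1, 4, 6, 7], [3, 5, 8]].
Step i=7: Q has 7 at row 1, column 4; remove that cell from P, ejecting 7. So w(7) = 7. P is now [[1, 4, 6], [3, 5, 8]].
Step i=6: Q has 6 at row 2, column 3; remove 8 from row 2 of P and reverse-bump: 8 enters row 1 and ejects 6. So w(6) = 6. P is now [[1, 4, 8], [3, 5]].
Step i=5: Q has 5 at row 2, column 2; remove 5 from row 2 of P and reverse-bump: 5 enters row 1 and ejects 4. So w(5) = 4. P is now [[1, 5, 8], [3]].
Step i=4: Q has 4 at row 1, column 3; remove that cell from P, ejecting 8. So w(4) = 8. P is now [[1, 5], [3]].
Step i=3: Q has 3 at row 1, column 2; remove that cell from P, ejecting 5. So w(3) = 5. P is now [[1], [3]].
Step i=2: Q has 2 at row 2, column 1; remove 3 from row 2 of P and reverse-bump: 3 enters row 1 and ejects 1. So w(2) = 1. P is now [[3]].
Step i=1: Q has 1 at row 1, column 1; remove that cell from P, ejecting 3. So w(1) = 3. P is now [].

So w = 3 1 5 8 4 6 7 9 2 10.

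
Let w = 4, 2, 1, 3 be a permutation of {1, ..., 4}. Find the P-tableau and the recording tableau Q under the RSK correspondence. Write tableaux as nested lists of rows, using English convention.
P = [[1, 3], [2], [4]], Q = [[1, 4], [2], [3]]

Insert each entry of the permutation into P by Schensted row insertion, recording in Q the position of each new cell.

Insert 4: appended to row 1. P = [[4]], Q = [[1]].
Insert 2: 2 bumps 4 from row 1; 4 starts row 2. P = [[2], [4]], Q = [[1], [2]].
Insert 1: 1 bumps 2 from row 1; 2 bumps 4 from row 2; 4 starts row 3. P = [[1], [2], [4]], Q = [[1], [2], [3]].
Insert 3: appended to row 1. P = [[1, 3], [2], [4]], Q = [[1, 4], [2], [3]].

So P = [[1, 3], [2], [4]], Q = [[1, 4], [2], [3]].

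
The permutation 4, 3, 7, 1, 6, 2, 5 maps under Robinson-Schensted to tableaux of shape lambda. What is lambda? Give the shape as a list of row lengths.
[3, 2, 2]

Row-insert each entry into an empty tableau.

After inserting 4: P = [[4]].
After inserting 3: P = [[3], [4]].
After inserting 7: P = [[3, 7], [4]].
After inserting 1: P = [[1, 7], [3], [4]].
After inserting 6: P = [[1, 6], [3, 7], [4]].
After inserting 2: P = [[1, 2], [3, 6], [4, 7]].
After inserting 5: P = [[1, 2, 5], [3, 6], [4, 7]].

The final insertion tableau P = [[1, 2, 5], [3, 6], [4, 7]] has shape [3, 2, 2].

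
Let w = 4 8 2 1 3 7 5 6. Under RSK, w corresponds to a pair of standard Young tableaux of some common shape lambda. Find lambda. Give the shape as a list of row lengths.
Row-insert each entry into an empty tableau.

After inserting 4: P = [[4]].
After inserting 8: P = [[4, 8]].
After inserting 2: P = [[2, 8], [4]].
After inserting 1: P = [[1, 8], [2], [4]].
After inserting 3: P = [[1, 3], [2, 8], [4]].
After inserting 7: P = [[1, 3, 7], [2, 8], [4]].
After inserting 5: P = [[1, 3, 5], [2, 7], [4, 8]].
After inserting 6: P = [[1, 3, 5, 6], [2, 7], [4, 8]].

The final insertion tableau P = [[1, 3, 5, 6], [2, 7], [4, 8]] has shape [4, 2, 2].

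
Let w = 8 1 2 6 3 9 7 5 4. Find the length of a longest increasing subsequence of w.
4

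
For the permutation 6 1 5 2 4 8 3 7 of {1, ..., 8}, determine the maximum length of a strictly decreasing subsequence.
4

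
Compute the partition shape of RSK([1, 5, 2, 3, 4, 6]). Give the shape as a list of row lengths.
RSK row insertion gives P = [[1, 2, 3, 4, 6], [5]], which has shape [5, 1].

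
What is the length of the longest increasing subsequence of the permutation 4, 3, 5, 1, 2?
2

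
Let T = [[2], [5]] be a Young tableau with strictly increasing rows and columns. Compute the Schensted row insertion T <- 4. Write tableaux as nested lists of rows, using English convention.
[[2, 4], [5]]

4 is larger than every entry of row 1, so it is appended to row 1. The new tableau is [[2, 4], [5]].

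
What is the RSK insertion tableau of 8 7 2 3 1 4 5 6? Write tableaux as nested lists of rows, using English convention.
Insert 8: appended to row 1. P = [[8]].
Insert 7: 7 bumps 8 from row 1; 8 starts row 2. P = [[7], [8]].
Insert 2: 2 bumps 7 from row 1; 7 bumps 8 from row 2; 8 starts row 3. P = [[2], [7], [8]].
Insert 3: appended to row 1. P = [[2, 3], [7], [8]].
Insert 1: 1 bumps 2 from row 1; 2 bumps 7 from row 2; 7 bumps 8 from row 3; 8 starts row 4. P = [[1, 3], [2], [7], [8]].
Insert 4: appended to row 1. P = [[1, 3, 4], [2], [7], [8]].
Insert 5: appended to row 1. P = [[1, 3, 4, 5], [2], [7], [8]].
Insert 6: appended to row 1. P = [[1, 3, 4, 5, 6], [2], [7], [8]].

So P = [[1, 3, 4, 5, 6], [2], [7], [8]].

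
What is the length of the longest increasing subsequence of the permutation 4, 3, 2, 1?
1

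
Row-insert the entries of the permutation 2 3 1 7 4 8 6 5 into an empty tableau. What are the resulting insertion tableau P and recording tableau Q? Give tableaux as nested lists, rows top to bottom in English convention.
Insert each entry of the permutation into P by Schensted row insertion, recording in Q the position of each new cell.

After inserting 2: P = [[2]].
After inserting 3: P = [[2, 3]].
After inserting 1: P = [[1, 3], [2]].
After inserting 7: P = [[1, 3, 7], [2]].
After inserting 4: P = [[1, 3, 4], [2, 7]].
After inserting 8: P = [[1, 3, 4, 8], [2, 7]].
After inserting 6: P = [[1, 3, 4, 6], [2, 7, 8]].
After inserting 5: P = [[1, 3, 4, 5], [2, 6, 8], [7]].

So P = [[1, 3, 4, 5], [2, 6, 8], [7]], Q = [[1, 2, 4, 6], [3, 5, 7], [8]].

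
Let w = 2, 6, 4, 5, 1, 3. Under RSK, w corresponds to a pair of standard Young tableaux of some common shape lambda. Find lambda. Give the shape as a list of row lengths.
[3, 2, 1]

RSK row insertion gives P = [[1, 3, 5], [2, 4], [6]], which has shape [3, 2, 1].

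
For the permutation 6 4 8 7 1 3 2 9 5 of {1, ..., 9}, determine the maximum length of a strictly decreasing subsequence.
4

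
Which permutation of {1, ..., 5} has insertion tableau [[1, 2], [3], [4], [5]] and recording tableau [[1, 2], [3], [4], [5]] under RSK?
Reverse RSK: for i = n, n-1, ..., 1, locate i in Q, remove the corresponding corner cell from P, and reverse-bump its entry up through P; the value ejected from row 1 is w(i).

So w = 1 5 4 3 2.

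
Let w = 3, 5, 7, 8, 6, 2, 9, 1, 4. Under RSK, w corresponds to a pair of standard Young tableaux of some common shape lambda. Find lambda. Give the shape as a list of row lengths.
RSK row insertion gives P = [[1, 4, 6, 8, 9], [2, 5], [3], [7]], which has shape [5, 2, 1, 1].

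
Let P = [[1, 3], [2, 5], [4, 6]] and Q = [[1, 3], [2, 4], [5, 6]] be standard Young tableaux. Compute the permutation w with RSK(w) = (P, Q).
Reverse the RSK construction: for i from n down to 1, find the cell of Q containing i, remove the entry at that cell from P, and reverse-bump it up through P; the value ejected from row 1 is w(i).

Step i=6: Q has 6 at row 3, column 2; remove 6 from row 3 of P and reverse-bump: 6 enters row 2 and ejects 5; 5 enters row 1 and ejects 3. So w(6) = 3. P is now [[1, 5], [2, 6], [4]].
Step i=5: Q has 5 at row 3, column 1; remove 4 from row 3 of P and reverse-bump: 4 enters row 2 and ejects 2; 2 enters row 1 and ejects 1. So w(5) = 1. P is now [[2, 5], [4, 6]].
Step i=4: Q has 4 at row 2, column 2; remove 6 from row 2 of P and reverse-bump: 6 enters row 1 and ejects 5. So w(4) = 5. P is now [[2, 6], [4]].
Step i=3: Q has 3 at row 1, column 2; remove that cell from P, ejecting 6. So w(3) = 6. P is now [[2], [4]].
Step i=2: Q has 2 at row 2, column 1; remove 4 from row 2 of P and reverse-bump: 4 enters row 1 and ejects 2. So w(2) = 2. P is now [[4]].
Step i=1: Q has 1 at row 1, column 1; remove that cell from P, ejecting 4. So w(1) = 4. P is now [].

So w = 4 2 6 5 1 3.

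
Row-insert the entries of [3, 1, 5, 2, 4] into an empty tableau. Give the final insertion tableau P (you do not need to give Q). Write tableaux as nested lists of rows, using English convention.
P = [[1, 2, 4], [3, 5]]

Insert 3: appended to row 1. P = [[3]].
Insert 1: 1 bumps 3 from row 1; 3 starts row 2. P = [[1], [3]].
Insert 5: appended to row 1. P = [[1, 5], [3]].
Insert 2: 2 bumps 5 from row 1; 5 appends to row 2. P = [[1, 2], [3, 5]].
Insert 4: appended to row 1. P = [[1, 2, 4], [3, 5]].

So P = [[1, 2, 4], [3, 5]].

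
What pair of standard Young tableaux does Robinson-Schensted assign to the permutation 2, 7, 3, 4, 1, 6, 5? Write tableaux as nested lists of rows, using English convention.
P = [[1, 3, 4, 5], [2, 6], [7]], Q = [[1, 2, 4, 6], [3, 7], [5]]

Insert each entry of the permutation into P by Schensted row insertion, recording in Q the position of each new cell.

Insert 2: appended to row 1. P = [[2]].
Insert 7: appended to row 1. P = [[2, 7]].
Insert 3: 3 bumps 7 from row 1; 7 starts row 2. P = [[2, 3], [7]].
Insert 4: appended to row 1. P = [[2, 3, 4], [7]].
Insert 1: 1 bumps 2 from row 1; 2 bumps 7 from row 2; 7 starts row 3. P = [[1, 3, 4], [2], [7]].
Insert 6: appended to row 1. P = [[1, 3, 4, 6], [2], [7]].
Insert 5: 5 bumps 6 from row 1; 6 appends to row 2. P = [[1, 3, 4, 5], [2, 6], [7]].

So P = [[1, 3, 4, 5], [2, 6], [7]], Q = [[1, 2, 4, 6], [3, 7], [5]].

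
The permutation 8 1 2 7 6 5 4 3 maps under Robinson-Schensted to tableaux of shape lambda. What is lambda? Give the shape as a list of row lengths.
[3, 1, 1, 1, 1, 1]

RSK row insertion gives P = [[1, 2, 3], [4], [5], [6], [7], [8]], which has shape [3, 1, 1, 1, 1, 1].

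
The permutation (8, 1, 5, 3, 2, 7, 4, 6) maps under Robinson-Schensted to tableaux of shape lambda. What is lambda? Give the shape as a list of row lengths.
[4, 2, 1, 1]

Row-insert each entry into an empty tableau.

After inserting 8: P = [[8]].
After inserting 1: P = [[1], [8]].
After inserting 5: P = [[1, 5], [8]].
After inserting 3: P = [[1, 3], [5], [8]].
After inserting 2: P = [[1, 2], [3], [5], [8]].
After inserting 7: P = [[1, 2, 7], [3], [5], [8]].
After inserting 4: P = [[1, 2, 4], [3, 7], [5], [8]].
After inserting 6: P = [[1, 2, 4, 6], [3, 7], [5], [8]].

The final insertion tableau P = [[1, 2, 4, 6], [3, 7], [5], [8]] has shape [4, 2, 1, 1].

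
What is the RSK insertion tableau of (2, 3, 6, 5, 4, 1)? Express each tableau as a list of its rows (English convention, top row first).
P = [[1, 3, 4], [2], [5], [6]]

Insert 2: appended to row 1. P = [[2]].
Insert 3: appended to row 1. P = [[2, 3]].
Insert 6: appended to row 1. P = [[2, 3, 6]].
Insert 5: 5 bumps 6 from row 1; 6 starts row 2. P = [[2, 3, 5], [6]].
Insert 4: 4 bumps 5 from row 1; 5 bumps 6 from row 2; 6 starts row 3. P = [[2, 3, 4], [5], [6]].
Insert 1: 1 bumps 2 from row 1; 2 bumps 5 from row 2; 5 bumps 6 from row 3; 6 starts row 4. P = [[1, 3, 4], [2], [5], [6]].

So P = [[1, 3, 4], [2], [5], [6]].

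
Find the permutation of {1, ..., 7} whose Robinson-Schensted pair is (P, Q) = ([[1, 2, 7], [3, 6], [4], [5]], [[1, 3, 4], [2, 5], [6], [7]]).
5 1 6 7 4 3 2

Reverse the RSK construction: for i from n down to 1, find the cell of Q containing i, remove the entry at that cell from P, and reverse-bump it up through P; the value ejected from row 1 is w(i).

Step i=7: Q has 7 at row 4, column 1; remove 5 from row 4 of P and reverse-bump: 5 enters row 3 and ejects 4; 4 enters row 2 and ejects 3; 3 enters row 1 and ejects 2. So w(7) = 2. P is now [[1, 3, 7], [4, 6], [5]].
Step i=6: Q has 6 at row 3, column 1; remove 5 from row 3 of P and reverse-bump: 5 enters row 2 and ejects 4; 4 enters row 1 and ejects 3. So w(6) = 3. P is now [[1, 4, 7], [5, 6]].
Step i=5: Q has 5 at row 2, column 2; remove 6 from row 2 of P and reverse-bump: 6 enters row 1 and ejects 4. So w(5) = 4. P is now [[1, 6, 7], [5]].
Step i=4: Q has 4 at row 1, column 3; remove that cell from P, ejecting 7. So w(4) = 7. P is now [[1, 6], [5]].
Step i=3: Q has 3 at row 1, column 2; remove that cell from P, ejecting 6. So w(3) = 6. P is now [[1], [5]].
Step i=2: Q has 2 at row 2, column 1; remove 5 from row 2 of P and reverse-bump: 5 enters row 1 and ejects 1. So w(2) = 1. P is now [[5]].
Step i=1: Q has 1 at row 1, column 1; remove that cell from P, ejecting 5. So w(1) = 5. P is now [].

So w = 5 1 6 7 4 3 2.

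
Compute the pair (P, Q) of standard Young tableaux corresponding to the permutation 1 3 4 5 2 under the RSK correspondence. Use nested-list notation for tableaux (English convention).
P = [[1, 2, 4, 5], [3]], Q = [[1, 2, 3, 4], [5]]

Insert each entry of the permutation into P by Schensted row insertion, recording in Q the position of each new cell.

Insert 1: appended to row 1. P = [[1]].
Insert 3: appended to row 1. P = [[1, 3]].
Insert 4: appended to row 1. P = [[1, 3, 4]].
Insert 5: appended to row 1. P = [[1, 3, 4, 5]].
Insert 2: 2 bumps 3 from row 1; 3 starts row 2. P = [[1, 2, 4, 5], [3]].

So P = [[1, 2, 4, 5], [3]], Q = [[1, 2, 3, 4], [5]].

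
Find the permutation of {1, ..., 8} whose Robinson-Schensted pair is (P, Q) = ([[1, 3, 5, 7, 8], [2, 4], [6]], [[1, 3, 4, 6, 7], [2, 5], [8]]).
2 1 4 6 5 7 8 3

Reverse RSK: for i = n, n-1, ..., 1, locate i in Q, remove the corresponding corner cell from P, and reverse-bump its entry up through P; the value ejected from row 1 is w(i).

So w = 2 1 4 6 5 7 8 3.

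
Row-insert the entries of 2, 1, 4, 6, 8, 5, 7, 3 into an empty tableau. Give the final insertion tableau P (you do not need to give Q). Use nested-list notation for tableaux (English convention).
Insert 2: appended to row 1. P = [[2]].
Insert 1: 1 bumps 2 from row 1; 2 starts row 2. P = [[1], [2]].
Insert 4: appended to row 1. P = [[1, 4], [2]].
Insert 6: appended to row 1. P = [[1, 4, 6], [2]].
Insert 8: appended to row 1. P = [[1, 4, 6, 8], [2]].
Insert 5: 5 bumps 6 from row 1; 6 appends to row 2. P = [[1, 4, 5, 8], [2, 6]].
Insert 7: 7 bumps 8 from row 1; 8 appends to row 2. P = [[1, 4, 5, 7], [2, 6, 8]].
Insert 3: 3 bumps 4 from row 1; 4 bumps 6 from row 2; 6 starts row 3. P = [[1, 3, 5, 7], [2, 4, 8], [6]].

So P = [[1, 3, 5, 7], [2, 4, 8], [6]].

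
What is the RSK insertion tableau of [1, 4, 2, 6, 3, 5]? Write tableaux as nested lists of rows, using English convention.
After inserting 1: P = [[1]].
After inserting 4: P = [[1, 4]].
After inserting 2: P = [[1, 2], [4]].
After inserting 6: P = [[1, 2, 6], [4]].
After inserting 3: P = [[1, 2, 3], [4, 6]].
After inserting 5: P = [[1, 2, 3, 5], [4, 6]].

So P = [[1, 2, 3, 5], [4, 6]].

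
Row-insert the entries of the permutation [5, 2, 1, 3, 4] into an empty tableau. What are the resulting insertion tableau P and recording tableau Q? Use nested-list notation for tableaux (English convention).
Insert each entry of the permutation into P by Schensted row insertion, recording in Q the position of each new cell.

After inserting 5: P = [[5]].
After inserting 2: P = [[2], [5]].
After inserting 1: P = [[1], [2], [5]].
After inserting 3: P = [[1, 3], [2], [5]].
After inserting 4: P = [[1, 3, 4], [2], [5]].

So P = [[1, 3, 4], [2], [5]], Q = [[1, 4, 5], [2], [3]].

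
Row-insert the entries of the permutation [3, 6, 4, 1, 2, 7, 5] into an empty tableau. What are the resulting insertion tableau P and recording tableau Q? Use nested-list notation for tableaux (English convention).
Insert each entry of the permutation into P by Schensted row insertion, recording in Q the position of each new cell.

Insert 3: appended to row 1. P = [[3]].
Insert 6: appended to row 1. P = [[3, 6]].
Insert 4: 4 bumps 6 from row 1; 6 starts row 2. P = [[3, 4], [6]].
Insert 1: 1 bumps 3 from row 1; 3 bumps 6 from row 2; 6 starts row 3. P = [[1, 4], [3], [6]].
Insert 2: 2 bumps 4 from row 1; 4 appends to row 2. P = [[1, 2], [3, 4], [6]].
Insert 7: appended to row 1. P = [[1, 2, 7], [3, 4], [6]].
Insert 5: 5 bumps 7 from row 1; 7 appends to row 2. P = [[1, 2, 5], [3, 4, 7], [6]].

So P = [[1, 2, 5], [3, 4, 7], [6]], Q = [[1, 2, 6], [3, 5, 7], [4]].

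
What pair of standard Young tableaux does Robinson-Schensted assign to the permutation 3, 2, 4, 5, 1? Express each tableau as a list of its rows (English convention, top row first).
P = [[1, 4, 5], [2], [3]], Q = [[1, 3, 4], [2], [5]]

Insert each entry of the permutation into P by Schensted row insertion, recording in Q the position of each new cell.

Insert 3: appended to row 1. P = [[3]].
Insert 2: 2 bumps 3 from row 1; 3 starts row 2. P = [[2], [3]].
Insert 4: appended to row 1. P = [[2, 4], [3]].
Insert 5: appended to row 1. P = [[2, 4, 5], [3]].
Insert 1: 1 bumps 2 from row 1; 2 bumps 3 from row 2; 3 starts row 3. P = [[1, 4, 5], [2], [3]].

So P = [[1, 4, 5], [2], [3]], Q = [[1, 3, 4], [2], [5]].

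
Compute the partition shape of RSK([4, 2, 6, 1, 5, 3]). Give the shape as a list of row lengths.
RSK row insertion gives P = [[1, 3], [2, 5], [4, 6]], which has shape [2, 2, 2].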